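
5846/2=2923 = 2923.00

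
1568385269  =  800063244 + 768322025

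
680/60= 34/3 = 11.33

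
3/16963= 3/16963= 0.00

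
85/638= 85/638 = 0.13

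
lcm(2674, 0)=0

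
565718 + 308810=874528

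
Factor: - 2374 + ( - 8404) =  - 2^1*  17^1*317^1 = - 10778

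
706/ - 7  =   - 706/7=-100.86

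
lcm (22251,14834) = 44502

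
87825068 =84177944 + 3647124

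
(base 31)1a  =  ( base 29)1c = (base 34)17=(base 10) 41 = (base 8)51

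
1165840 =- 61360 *( - 19)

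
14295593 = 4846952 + 9448641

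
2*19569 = 39138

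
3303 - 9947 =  - 6644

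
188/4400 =47/1100=0.04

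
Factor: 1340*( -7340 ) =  - 2^4*5^2*67^1*367^1=- 9835600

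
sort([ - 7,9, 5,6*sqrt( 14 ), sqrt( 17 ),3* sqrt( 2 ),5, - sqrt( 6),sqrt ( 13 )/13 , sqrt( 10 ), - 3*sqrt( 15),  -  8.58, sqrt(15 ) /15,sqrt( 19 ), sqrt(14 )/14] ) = [ - 3*sqrt( 15 ), - 8.58, - 7, - sqrt( 6),sqrt( 15 )/15,sqrt(14 )/14, sqrt( 13)/13,sqrt(10 ),sqrt ( 17),3*sqrt(2),sqrt( 19),5, 5,9,6*sqrt( 14)]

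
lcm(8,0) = 0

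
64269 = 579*111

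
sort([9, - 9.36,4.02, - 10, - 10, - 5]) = [ - 10, - 10, - 9.36, -5, 4.02, 9 ] 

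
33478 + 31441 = 64919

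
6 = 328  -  322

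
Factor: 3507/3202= 2^( - 1) *3^1*7^1*167^1*1601^( - 1 ) 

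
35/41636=5/5948 = 0.00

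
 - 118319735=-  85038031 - 33281704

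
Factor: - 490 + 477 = - 13^1 = - 13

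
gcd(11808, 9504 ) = 288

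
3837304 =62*61892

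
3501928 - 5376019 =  - 1874091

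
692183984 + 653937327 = 1346121311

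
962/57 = 16 + 50/57 = 16.88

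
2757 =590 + 2167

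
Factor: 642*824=2^4 * 3^1*103^1*107^1=529008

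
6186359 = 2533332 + 3653027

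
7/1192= 7/1192 = 0.01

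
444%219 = 6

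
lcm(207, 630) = 14490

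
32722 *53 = 1734266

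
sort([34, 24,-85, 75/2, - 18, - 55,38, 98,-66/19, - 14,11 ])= [ - 85,-55,-18,  -  14,-66/19, 11, 24, 34 , 75/2,38,98]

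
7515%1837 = 167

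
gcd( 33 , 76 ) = 1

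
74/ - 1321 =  - 1+1247/1321 = - 0.06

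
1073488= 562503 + 510985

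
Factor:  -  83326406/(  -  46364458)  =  7^( - 1)*23^( - 1)*109^( - 1)*1321^( - 1)*41663203^1 = 41663203/23182229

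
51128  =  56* 913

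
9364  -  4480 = 4884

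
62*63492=3936504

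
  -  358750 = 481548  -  840298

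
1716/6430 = 858/3215 = 0.27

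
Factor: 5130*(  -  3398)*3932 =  - 2^4 * 3^3*5^1*19^1*983^1*1699^1 = - 68541601680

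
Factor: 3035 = 5^1*607^1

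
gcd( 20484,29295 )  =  9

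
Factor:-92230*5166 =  - 2^2*3^2*5^1 * 7^1*23^1*41^1*401^1  =  - 476460180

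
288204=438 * 658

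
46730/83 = 563 + 1/83 = 563.01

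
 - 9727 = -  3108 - 6619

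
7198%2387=37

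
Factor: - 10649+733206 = 11^1*65687^1=722557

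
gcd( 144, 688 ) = 16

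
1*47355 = 47355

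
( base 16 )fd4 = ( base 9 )5502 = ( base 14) 1696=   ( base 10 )4052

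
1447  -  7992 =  - 6545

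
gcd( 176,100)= 4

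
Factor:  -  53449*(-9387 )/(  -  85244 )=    - 2^ ( - 2)*3^2*7^1*11^1*43^1*101^( - 1) * 113^1*149^1*211^(-1 ) =-501725763/85244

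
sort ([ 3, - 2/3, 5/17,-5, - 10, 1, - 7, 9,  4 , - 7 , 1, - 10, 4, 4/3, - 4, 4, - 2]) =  [- 10,  -  10, - 7, - 7, - 5, -4, - 2,- 2/3,5/17,  1,  1 , 4/3,3,4,4,4,9]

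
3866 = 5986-2120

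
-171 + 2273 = 2102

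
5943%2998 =2945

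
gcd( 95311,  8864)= 1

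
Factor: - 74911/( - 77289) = 3^( - 1 )*23^1*3257^1*25763^( - 1 ) 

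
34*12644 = 429896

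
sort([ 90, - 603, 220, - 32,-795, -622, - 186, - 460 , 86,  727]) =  [ - 795, - 622,-603, - 460, - 186, - 32,86,90,  220, 727] 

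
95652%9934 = 6246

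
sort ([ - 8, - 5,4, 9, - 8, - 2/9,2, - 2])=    [ - 8, - 8, - 5, - 2,- 2/9,2,4,9 ] 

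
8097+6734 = 14831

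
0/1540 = 0 = 0.00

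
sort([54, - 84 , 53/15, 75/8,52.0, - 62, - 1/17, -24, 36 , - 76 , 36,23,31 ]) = [ - 84, - 76,-62, - 24,  -  1/17,53/15,75/8,23,  31,36,36, 52.0 , 54]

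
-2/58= - 1/29=- 0.03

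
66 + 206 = 272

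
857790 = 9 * 95310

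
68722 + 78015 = 146737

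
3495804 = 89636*39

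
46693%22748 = 1197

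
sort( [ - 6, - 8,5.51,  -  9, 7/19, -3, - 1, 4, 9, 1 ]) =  [-9, - 8,-6,  -  3, -1, 7/19, 1, 4 , 5.51, 9]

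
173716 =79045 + 94671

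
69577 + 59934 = 129511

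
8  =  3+5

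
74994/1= 74994 = 74994.00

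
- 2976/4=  - 744=- 744.00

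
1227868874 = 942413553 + 285455321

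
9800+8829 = 18629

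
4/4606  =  2/2303 = 0.00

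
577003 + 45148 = 622151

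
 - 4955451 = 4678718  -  9634169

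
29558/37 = 798 + 32/37 = 798.86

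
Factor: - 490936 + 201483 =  - 289453^1 =- 289453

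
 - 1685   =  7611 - 9296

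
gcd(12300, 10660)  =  820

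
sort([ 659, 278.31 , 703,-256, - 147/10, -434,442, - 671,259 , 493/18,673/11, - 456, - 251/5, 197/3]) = [ - 671,-456, - 434,-256, - 251/5,-147/10, 493/18, 673/11, 197/3, 259,278.31,442, 659,703]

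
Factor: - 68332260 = -2^2*3^1*5^1*103^1*11057^1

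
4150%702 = 640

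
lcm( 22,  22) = 22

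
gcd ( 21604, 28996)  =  44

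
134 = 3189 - 3055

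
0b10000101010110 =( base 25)dg9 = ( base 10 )8534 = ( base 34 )7D0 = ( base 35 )6xt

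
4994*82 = 409508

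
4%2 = 0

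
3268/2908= 817/727 = 1.12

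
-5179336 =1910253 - 7089589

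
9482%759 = 374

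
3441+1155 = 4596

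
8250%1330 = 270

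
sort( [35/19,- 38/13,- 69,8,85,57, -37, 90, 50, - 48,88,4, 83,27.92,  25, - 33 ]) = [ - 69, - 48, - 37, - 33 ,-38/13,35/19,4,8,25 , 27.92, 50 , 57,  83,85,88,90]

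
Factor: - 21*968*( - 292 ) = 2^5*3^1*7^1*11^2*73^1 = 5935776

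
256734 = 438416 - 181682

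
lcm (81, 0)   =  0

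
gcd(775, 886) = 1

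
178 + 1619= 1797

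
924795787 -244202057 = 680593730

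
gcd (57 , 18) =3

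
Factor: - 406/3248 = - 1/8 = - 2^( - 3)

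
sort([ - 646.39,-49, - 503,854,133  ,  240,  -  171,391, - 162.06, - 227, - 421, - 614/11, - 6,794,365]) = [ - 646.39, - 503, - 421,-227, - 171, - 162.06, - 614/11, - 49, - 6, 133,240,365, 391,794,854]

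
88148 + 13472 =101620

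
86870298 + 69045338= 155915636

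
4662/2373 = 1 + 109/113 = 1.96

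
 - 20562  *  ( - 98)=2015076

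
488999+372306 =861305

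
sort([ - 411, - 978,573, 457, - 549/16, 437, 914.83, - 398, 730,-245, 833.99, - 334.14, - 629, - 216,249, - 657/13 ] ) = [  -  978, - 629, - 411,-398, - 334.14, - 245 , - 216,  -  657/13, - 549/16,249, 437, 457,  573, 730, 833.99, 914.83] 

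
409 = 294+115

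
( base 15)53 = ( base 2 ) 1001110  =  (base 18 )46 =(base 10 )78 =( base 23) 39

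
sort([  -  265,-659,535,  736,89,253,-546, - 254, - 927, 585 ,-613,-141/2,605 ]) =[-927,-659,-613, - 546, - 265,-254,-141/2,89, 253,535,585,605,736]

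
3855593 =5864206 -2008613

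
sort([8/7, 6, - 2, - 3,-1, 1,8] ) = [  -  3, - 2,- 1, 1, 8/7 , 6, 8]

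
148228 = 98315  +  49913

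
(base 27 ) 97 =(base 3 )100021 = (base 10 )250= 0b11111010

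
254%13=7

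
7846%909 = 574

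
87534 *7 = 612738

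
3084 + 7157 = 10241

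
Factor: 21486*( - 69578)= - 1494952908=- 2^2 * 3^1*19^1*1831^1*3581^1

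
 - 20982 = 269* (-78)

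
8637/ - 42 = -2879/14 = - 205.64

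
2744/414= 1372/207 = 6.63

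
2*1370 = 2740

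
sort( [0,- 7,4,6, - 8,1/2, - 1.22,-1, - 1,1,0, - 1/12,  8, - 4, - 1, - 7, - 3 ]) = [ - 8,-7, - 7, - 4, - 3, - 1.22, - 1, - 1, -1 , - 1/12 , 0,0,1/2,1,4,6, 8]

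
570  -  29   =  541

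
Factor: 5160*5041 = 26011560 = 2^3*3^1*5^1 * 43^1*71^2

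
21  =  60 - 39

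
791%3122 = 791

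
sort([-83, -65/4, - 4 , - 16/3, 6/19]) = [ - 83, - 65/4, - 16/3,-4, 6/19]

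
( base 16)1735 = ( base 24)A7D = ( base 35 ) 4TQ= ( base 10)5941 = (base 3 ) 22011001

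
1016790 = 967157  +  49633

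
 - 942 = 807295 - 808237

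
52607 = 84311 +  - 31704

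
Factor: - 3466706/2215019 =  - 2^1 * 151^ ( - 1)*14669^(-1 ) * 1733353^1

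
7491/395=18 + 381/395 = 18.96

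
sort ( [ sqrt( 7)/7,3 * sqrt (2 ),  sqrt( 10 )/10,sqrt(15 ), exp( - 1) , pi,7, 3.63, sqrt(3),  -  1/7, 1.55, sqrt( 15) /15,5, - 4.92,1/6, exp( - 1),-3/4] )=[ - 4.92,-3/4, - 1/7,  1/6, sqrt( 15 )/15,sqrt( 10)/10, exp(-1), exp ( - 1), sqrt(7)/7, 1.55, sqrt(3), pi, 3.63,  sqrt( 15), 3*sqrt( 2), 5 , 7]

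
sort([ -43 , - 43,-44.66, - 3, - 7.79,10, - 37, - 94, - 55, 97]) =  [ - 94,- 55, - 44.66 , - 43 , - 43, - 37, - 7.79, - 3, 10,97]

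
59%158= 59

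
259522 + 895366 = 1154888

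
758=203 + 555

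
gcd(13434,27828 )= 6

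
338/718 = 169/359 =0.47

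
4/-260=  - 1/65 = - 0.02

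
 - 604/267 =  - 3 +197/267 =-2.26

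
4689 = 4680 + 9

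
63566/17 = 3739 + 3/17 = 3739.18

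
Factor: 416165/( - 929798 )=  - 2^( - 1 )*5^1*17^(- 1 )*23^( - 1 ) * 29^(-1)*41^(-1)*83233^1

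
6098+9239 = 15337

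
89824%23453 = 19465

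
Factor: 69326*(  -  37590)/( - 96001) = 2^2*3^1* 5^1*7^1*17^1 * 179^1*2039^1*96001^( - 1) = 2605964340/96001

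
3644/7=520+ 4/7 = 520.57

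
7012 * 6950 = 48733400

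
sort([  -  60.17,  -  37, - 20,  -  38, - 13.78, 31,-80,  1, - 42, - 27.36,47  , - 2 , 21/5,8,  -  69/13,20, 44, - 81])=[ - 81, - 80, - 60.17, - 42, - 38, - 37, - 27.36, - 20,  -  13.78, - 69/13,  -  2,1,21/5,8 , 20, 31  ,  44,47]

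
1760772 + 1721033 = 3481805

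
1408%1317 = 91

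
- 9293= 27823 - 37116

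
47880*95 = 4548600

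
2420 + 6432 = 8852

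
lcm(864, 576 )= 1728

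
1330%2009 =1330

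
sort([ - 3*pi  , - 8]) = [-3*pi, - 8]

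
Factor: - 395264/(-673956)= 512/873 = 2^9*3^(-2 )*97^(-1)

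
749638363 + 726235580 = 1475873943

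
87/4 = 87/4 = 21.75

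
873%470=403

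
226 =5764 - 5538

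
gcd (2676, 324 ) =12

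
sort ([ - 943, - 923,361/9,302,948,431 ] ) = [ - 943, - 923, 361/9 , 302, 431, 948] 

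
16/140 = 4/35 = 0.11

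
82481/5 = 82481/5  =  16496.20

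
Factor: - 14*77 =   -  2^1*7^2*11^1 =- 1078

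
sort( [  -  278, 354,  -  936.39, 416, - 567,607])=[ - 936.39,-567,- 278, 354,416, 607] 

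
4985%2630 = 2355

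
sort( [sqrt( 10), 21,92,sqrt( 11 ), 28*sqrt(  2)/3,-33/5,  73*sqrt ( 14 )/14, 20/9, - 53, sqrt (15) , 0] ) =[ - 53, - 33/5, 0 , 20/9, sqrt( 10),sqrt( 11 ),  sqrt( 15), 28 * sqrt( 2) /3, 73 * sqrt( 14) /14,  21, 92] 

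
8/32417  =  8/32417 = 0.00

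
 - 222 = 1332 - 1554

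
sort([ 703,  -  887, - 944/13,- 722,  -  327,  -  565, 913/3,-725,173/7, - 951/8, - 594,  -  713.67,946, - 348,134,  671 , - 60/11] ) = [ -887, - 725, - 722,-713.67, -594, - 565, -348, - 327, - 951/8,  -  944/13, - 60/11, 173/7,134,913/3,671, 703,946 ]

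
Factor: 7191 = 3^2*17^1*47^1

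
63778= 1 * 63778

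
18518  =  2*9259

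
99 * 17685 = 1750815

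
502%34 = 26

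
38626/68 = 568 + 1/34=   568.03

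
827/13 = 827/13 = 63.62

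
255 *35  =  8925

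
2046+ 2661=4707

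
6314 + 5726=12040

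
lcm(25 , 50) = 50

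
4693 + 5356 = 10049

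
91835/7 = 13119 + 2/7=13119.29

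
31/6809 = 31/6809 = 0.00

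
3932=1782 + 2150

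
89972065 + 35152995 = 125125060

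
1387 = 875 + 512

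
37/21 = 1 + 16/21 = 1.76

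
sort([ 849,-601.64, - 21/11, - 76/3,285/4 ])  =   [ - 601.64, - 76/3, - 21/11,  285/4,849]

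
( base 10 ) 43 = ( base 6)111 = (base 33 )1a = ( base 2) 101011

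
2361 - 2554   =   - 193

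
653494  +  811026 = 1464520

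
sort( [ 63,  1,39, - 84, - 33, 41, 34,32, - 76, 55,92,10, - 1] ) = [ - 84,-76, - 33,-1,1,10,32,34, 39,  41, 55, 63, 92 ] 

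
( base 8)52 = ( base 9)46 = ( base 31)1b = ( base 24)1I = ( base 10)42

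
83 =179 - 96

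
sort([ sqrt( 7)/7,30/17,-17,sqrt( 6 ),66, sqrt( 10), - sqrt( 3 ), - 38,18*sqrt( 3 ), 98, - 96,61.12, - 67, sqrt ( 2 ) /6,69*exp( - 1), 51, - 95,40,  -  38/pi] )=[ - 96,-95,-67, - 38, - 17, - 38/pi,-sqrt(3 ),sqrt( 2 )/6,sqrt( 7 ) /7,  30/17, sqrt( 6 ),sqrt( 10),69*exp(- 1 ) , 18*sqrt( 3), 40,51,61.12, 66,  98]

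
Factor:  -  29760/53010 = -2^5*3^ (  -  1 )*19^ ( - 1 ) = -32/57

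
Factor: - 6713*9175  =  -5^2 * 7^2 * 137^1*367^1= - 61591775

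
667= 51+616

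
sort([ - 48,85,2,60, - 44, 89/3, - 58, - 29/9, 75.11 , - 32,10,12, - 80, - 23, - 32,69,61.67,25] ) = [ - 80, - 58, - 48,-44, - 32, - 32, - 23, - 29/9, 2,10, 12, 25 , 89/3,60,61.67,69 , 75.11, 85]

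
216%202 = 14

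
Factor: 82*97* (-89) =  - 2^1*41^1*89^1*97^1=-  707906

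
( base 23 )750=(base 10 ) 3818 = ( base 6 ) 25402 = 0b111011101010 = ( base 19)aai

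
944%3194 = 944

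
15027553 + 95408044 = 110435597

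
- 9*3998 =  - 35982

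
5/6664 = 5/6664 =0.00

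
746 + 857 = 1603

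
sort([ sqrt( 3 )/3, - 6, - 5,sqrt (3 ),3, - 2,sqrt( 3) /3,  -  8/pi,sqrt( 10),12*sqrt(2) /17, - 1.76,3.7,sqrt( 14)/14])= [ - 6,- 5,  -  8/pi, - 2,-1.76,  sqrt( 14)/14, sqrt( 3)/3,  sqrt(3)/3, 12*sqrt(2) /17, sqrt(3 ), 3,sqrt(10 ), 3.7 ]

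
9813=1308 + 8505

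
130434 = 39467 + 90967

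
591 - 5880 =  - 5289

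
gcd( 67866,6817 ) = 1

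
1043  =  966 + 77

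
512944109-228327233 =284616876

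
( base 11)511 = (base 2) 1001101001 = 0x269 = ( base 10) 617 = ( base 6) 2505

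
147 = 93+54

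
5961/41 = 5961/41 =145.39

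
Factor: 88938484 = 2^2*83^1*267887^1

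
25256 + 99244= 124500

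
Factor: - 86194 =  - 2^1*71^1*607^1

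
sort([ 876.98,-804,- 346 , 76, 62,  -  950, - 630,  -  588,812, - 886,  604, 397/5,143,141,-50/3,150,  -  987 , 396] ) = [-987,  -  950, - 886, - 804,-630, - 588  , - 346,- 50/3,  62, 76, 397/5,141, 143,150, 396, 604,812, 876.98]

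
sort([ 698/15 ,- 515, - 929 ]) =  [ - 929 , - 515, 698/15 ] 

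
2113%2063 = 50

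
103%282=103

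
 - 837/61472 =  - 837/61472 = - 0.01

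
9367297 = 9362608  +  4689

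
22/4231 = 22/4231 =0.01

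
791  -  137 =654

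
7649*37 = 283013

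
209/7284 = 209/7284 = 0.03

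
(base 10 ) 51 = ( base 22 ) 27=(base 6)123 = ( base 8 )63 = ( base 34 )1H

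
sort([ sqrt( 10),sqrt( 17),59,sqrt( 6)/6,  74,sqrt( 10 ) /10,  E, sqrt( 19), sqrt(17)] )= [ sqrt( 10)/10, sqrt( 6 ) /6,E,sqrt(10 ), sqrt( 17),sqrt( 17),sqrt (19),59,  74]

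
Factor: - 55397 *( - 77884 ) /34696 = 1078634987/8674 = 2^( -1 )*31^1*1787^1* 4337^( - 1)*19471^1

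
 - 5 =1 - 6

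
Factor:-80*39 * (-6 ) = 2^5 * 3^2 *5^1*13^1=18720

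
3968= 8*496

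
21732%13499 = 8233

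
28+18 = 46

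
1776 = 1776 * 1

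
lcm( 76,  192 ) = 3648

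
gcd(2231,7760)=97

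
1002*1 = 1002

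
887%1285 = 887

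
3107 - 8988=- 5881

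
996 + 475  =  1471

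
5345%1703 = 236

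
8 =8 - 0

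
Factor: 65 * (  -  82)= -2^1 *5^1*13^1*41^1 = - 5330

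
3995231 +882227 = 4877458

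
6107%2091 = 1925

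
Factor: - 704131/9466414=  - 2^( - 1) *704131^1 * 4733207^(- 1)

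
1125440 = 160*7034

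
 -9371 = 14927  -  24298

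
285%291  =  285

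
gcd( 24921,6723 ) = 27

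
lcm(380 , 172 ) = 16340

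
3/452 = 3/452 =0.01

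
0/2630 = 0 = 0.00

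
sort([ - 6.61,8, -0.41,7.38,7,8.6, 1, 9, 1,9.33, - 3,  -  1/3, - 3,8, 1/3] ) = [ - 6.61, - 3, - 3, - 0.41, - 1/3, 1/3, 1, 1,7,7.38, 8,  8, 8.6, 9, 9.33]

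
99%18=9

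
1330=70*19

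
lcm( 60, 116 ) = 1740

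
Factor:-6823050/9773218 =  - 262425/375893 =-3^1*5^2*7^(-1 )*3499^1 *53699^(  -  1)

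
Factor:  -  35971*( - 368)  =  13237328 = 2^4*13^1*23^1 * 2767^1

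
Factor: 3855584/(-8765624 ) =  - 481948/1095703=-2^2*7^( - 1)*71^1*157^ ( - 1)*997^( - 1)*1697^1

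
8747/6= 1457+5/6  =  1457.83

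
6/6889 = 6/6889 = 0.00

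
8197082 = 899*9118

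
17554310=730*24047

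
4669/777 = 6 + 1/111 = 6.01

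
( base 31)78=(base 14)121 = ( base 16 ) e1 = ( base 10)225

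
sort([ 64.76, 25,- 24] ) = [- 24,25,64.76] 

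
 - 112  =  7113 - 7225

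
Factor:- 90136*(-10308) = 2^5 * 3^1*19^1*593^1*859^1 = 929121888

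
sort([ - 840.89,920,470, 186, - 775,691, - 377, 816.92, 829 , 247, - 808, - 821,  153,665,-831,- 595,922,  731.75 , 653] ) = [-840.89, -831, - 821, - 808, -775, - 595,- 377,153,186,247,470, 653,  665, 691,731.75,816.92,  829,  920,922 ] 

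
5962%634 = 256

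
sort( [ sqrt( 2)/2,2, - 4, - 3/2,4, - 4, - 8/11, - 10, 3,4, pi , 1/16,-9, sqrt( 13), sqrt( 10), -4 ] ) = [ - 10, - 9, - 4 , - 4, - 4,-3/2, - 8/11, 1/16,sqrt( 2) /2,2, 3,pi,sqrt( 10), sqrt( 13),4,4] 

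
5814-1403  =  4411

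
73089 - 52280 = 20809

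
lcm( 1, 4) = 4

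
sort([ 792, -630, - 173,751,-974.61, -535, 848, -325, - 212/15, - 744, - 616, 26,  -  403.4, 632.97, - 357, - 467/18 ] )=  [ - 974.61, - 744, - 630,-616, - 535, - 403.4 , - 357,  -  325, - 173, - 467/18, - 212/15, 26, 632.97, 751, 792, 848]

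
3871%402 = 253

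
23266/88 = 11633/44 = 264.39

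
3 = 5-2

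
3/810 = 1/270 = 0.00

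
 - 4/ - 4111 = 4/4111 = 0.00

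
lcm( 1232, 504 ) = 11088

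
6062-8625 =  - 2563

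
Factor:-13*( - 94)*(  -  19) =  - 2^1*13^1*19^1*47^1 = - 23218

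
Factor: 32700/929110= 2^1 * 3^1*5^1*7^(  -  1 ) * 13^(-1 ) * 109^1*1021^( - 1 )=3270/92911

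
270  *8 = 2160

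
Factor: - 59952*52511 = - 3148139472 = - 2^4*3^1*1249^1*52511^1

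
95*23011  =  2186045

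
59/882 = 59/882 = 0.07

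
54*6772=365688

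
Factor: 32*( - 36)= - 2^7*3^2=- 1152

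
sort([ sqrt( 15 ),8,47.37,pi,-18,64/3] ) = [ - 18, pi, sqrt( 15 ),8,64/3,47.37 ] 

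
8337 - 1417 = 6920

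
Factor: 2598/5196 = 1/2 = 2^( - 1 ) 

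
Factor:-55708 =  - 2^2*19^1*733^1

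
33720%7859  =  2284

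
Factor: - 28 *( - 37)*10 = 2^3*  5^1 * 7^1*37^1 = 10360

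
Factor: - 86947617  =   - 3^1*28982539^1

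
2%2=0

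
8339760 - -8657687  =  16997447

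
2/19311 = 2/19311 = 0.00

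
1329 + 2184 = 3513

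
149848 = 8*18731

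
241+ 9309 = 9550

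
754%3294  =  754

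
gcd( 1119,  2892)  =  3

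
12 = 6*2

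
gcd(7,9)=1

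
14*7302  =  102228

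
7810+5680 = 13490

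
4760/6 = 793 + 1/3 = 793.33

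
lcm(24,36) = 72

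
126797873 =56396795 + 70401078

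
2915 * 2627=7657705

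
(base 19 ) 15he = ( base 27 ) C9A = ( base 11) 6843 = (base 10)9001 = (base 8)21451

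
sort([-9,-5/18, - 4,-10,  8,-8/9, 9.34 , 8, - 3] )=[ - 10,-9,-4 , - 3, - 8/9, - 5/18, 8, 8, 9.34]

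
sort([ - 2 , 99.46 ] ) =[ - 2,99.46]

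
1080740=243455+837285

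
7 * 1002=7014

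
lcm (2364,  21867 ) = 87468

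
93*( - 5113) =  - 475509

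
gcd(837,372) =93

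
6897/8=862 + 1/8 =862.12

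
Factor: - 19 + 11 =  - 8 =- 2^3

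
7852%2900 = 2052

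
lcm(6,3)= 6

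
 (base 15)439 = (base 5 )12304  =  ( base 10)954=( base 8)1672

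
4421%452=353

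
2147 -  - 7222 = 9369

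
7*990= 6930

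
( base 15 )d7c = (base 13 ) 1500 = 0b101111100010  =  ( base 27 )44I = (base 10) 3042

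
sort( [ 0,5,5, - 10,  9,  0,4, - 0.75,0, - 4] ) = [ - 10, - 4, - 0.75,0, 0,0,4 , 5,5, 9]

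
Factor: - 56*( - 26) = 2^4*7^1*13^1 = 1456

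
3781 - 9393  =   - 5612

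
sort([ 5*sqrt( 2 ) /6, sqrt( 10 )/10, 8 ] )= [ sqrt(10 ) /10,5*sqrt( 2 )/6, 8] 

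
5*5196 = 25980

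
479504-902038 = - 422534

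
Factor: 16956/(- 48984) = -9/26 = - 2^ (-1) * 3^2*13^(-1)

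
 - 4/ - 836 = 1/209 = 0.00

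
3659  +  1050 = 4709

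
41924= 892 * 47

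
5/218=5/218 = 0.02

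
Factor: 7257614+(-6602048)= 2^1 * 3^1 * 37^1*2953^1 = 655566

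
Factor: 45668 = 2^2 * 7^2*233^1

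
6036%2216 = 1604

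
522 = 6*87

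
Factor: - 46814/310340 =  - 2^( - 1 )*5^( - 1 )*59^ ( - 1 ) *89^1  =  -89/590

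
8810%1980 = 890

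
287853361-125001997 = 162851364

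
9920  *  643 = 6378560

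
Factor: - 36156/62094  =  -2^1*23^1*79^ ( - 1 ) =- 46/79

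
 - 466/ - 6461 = 466/6461 = 0.07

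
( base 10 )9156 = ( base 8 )21704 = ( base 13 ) 4224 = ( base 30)a56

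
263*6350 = 1670050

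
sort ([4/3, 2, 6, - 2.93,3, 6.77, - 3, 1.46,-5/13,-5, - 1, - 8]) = [-8 ,-5, - 3, - 2.93, - 1,-5/13,4/3,1.46,2,3,6,6.77]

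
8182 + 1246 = 9428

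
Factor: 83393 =89^1 * 937^1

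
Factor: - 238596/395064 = -337/558 = - 2^( - 1)*3^(  -  2 )*  31^( - 1)*337^1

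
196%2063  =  196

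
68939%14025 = 12839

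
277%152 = 125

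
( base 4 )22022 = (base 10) 650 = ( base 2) 1010001010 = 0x28A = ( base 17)244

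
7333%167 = 152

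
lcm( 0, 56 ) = 0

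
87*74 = 6438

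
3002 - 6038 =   -  3036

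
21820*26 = 567320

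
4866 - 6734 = -1868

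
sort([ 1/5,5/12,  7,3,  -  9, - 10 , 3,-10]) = [- 10, - 10, - 9,  1/5, 5/12, 3, 3, 7]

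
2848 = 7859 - 5011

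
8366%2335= 1361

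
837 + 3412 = 4249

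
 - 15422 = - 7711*2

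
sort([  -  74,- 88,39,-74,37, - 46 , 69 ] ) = [ - 88, - 74, - 74,- 46 , 37, 39, 69 ] 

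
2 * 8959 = 17918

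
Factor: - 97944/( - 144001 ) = 168/247 =2^3*3^1*7^1 * 13^(-1)*19^( - 1 )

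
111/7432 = 111/7432 = 0.01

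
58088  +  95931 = 154019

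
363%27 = 12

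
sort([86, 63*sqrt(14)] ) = [86,63*sqrt( 14 ) ]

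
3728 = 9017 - 5289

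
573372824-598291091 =  -  24918267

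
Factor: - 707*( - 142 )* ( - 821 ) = -82423474 = - 2^1*7^1*71^1*101^1*821^1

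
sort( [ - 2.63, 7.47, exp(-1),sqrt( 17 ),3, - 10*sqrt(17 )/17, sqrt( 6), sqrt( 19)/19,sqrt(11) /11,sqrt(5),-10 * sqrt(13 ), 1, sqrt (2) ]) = [-10*sqrt(13 ), - 2.63, - 10 * sqrt(17) /17, sqrt(19)/19, sqrt( 11 ) /11,exp( - 1 ),  1,sqrt( 2 ), sqrt (5),sqrt(6 ),3, sqrt( 17 ), 7.47]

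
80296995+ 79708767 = 160005762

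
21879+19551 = 41430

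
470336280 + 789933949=1260270229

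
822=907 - 85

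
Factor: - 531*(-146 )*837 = 2^1*3^5*31^1 * 59^1*73^1 = 64889262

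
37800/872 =43+38/109 = 43.35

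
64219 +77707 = 141926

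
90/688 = 45/344 = 0.13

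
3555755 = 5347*665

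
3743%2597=1146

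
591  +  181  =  772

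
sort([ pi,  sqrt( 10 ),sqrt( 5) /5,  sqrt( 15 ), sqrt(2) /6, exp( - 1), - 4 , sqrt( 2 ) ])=[-4,  sqrt (2)/6,exp( -1) , sqrt(5) /5 , sqrt(2), pi,sqrt(10), sqrt(15) ]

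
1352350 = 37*36550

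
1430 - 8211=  - 6781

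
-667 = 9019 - 9686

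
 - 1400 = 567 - 1967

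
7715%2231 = 1022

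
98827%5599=3644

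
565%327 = 238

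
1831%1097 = 734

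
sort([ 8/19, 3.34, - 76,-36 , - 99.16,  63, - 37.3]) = [-99.16 , - 76,-37.3,  -  36,  8/19, 3.34,  63]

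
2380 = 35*68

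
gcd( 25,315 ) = 5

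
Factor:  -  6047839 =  - 7^1*541^1*1597^1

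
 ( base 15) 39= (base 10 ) 54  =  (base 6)130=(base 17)33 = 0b110110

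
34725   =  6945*5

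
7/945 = 1/135 = 0.01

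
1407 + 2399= 3806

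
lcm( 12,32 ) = 96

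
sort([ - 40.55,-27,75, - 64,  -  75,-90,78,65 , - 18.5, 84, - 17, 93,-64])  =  [ - 90,- 75, - 64, - 64, - 40.55, - 27, - 18.5, - 17,  65,75, 78, 84 , 93] 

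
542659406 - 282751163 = 259908243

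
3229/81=3229/81 = 39.86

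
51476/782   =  1514/23 = 65.83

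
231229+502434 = 733663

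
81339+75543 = 156882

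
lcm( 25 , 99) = 2475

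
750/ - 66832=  - 375/33416 = -0.01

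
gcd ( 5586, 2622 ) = 114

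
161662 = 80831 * 2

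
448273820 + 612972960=1061246780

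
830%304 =222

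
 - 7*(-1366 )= 9562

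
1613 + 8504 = 10117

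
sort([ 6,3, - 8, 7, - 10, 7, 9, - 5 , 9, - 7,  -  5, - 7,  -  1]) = [ - 10, - 8,-7, - 7, - 5,-5 ,  -  1, 3, 6,7, 7, 9, 9 ] 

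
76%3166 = 76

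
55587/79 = 703  +  50/79 = 703.63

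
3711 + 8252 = 11963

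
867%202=59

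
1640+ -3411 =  - 1771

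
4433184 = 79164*56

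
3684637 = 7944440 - 4259803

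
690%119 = 95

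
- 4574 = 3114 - 7688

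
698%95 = 33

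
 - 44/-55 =4/5 = 0.80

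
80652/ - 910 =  - 89 + 13/35= - 88.63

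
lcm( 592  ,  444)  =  1776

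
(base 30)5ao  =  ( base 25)7ho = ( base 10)4824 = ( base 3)20121200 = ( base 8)11330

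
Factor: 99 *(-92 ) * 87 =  - 792396 = - 2^2*3^3*11^1*23^1*29^1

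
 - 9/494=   -  9/494 = - 0.02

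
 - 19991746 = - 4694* 4259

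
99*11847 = 1172853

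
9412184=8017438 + 1394746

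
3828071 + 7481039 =11309110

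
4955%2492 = 2463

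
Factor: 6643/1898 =7/2=2^(-1 )*7^1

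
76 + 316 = 392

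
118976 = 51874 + 67102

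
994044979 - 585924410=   408120569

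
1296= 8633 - 7337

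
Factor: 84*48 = 4032 = 2^6 * 3^2*7^1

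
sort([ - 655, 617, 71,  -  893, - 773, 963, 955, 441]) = [ - 893, - 773, - 655,71,441, 617 , 955 , 963] 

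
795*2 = 1590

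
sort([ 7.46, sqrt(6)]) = [sqrt( 6),  7.46 ] 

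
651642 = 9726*67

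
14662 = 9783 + 4879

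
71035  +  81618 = 152653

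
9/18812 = 9/18812 = 0.00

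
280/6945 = 56/1389=0.04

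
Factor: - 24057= - 3^7*11^1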